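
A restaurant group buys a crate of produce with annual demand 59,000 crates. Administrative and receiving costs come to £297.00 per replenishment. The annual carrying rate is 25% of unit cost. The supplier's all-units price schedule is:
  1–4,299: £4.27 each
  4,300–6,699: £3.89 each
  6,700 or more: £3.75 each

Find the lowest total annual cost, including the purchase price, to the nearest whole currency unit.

Holding cost per unit per year at price C is H = 0.25·C.
For each price level, check whether its EOQ is feasible; otherwise the best quantity at that price is the breakpoint.
Tier 1 (£4.27): EOQ = 5729.7 exceeds tier's upper bound 4299, so this tier is dominated.
EOQ at £3.89 = 6003.1 (feasible in tier 2): TC = 59,000×£3.89 + (59,000/6003.1)×297 + (6003.1/2)×0.25×£3.89 = £235,348.00.
EOQ at £3.75 = 6114.1 < 6700, so use break Q=6700: TC = 59,000×£3.75 + (59,000/6700.0)×297 + (6700.0/2)×0.25×£3.75 = £227,006.00.
Lowest total cost among the candidates is at Q = 6700.0.

TC* ≈ £227,006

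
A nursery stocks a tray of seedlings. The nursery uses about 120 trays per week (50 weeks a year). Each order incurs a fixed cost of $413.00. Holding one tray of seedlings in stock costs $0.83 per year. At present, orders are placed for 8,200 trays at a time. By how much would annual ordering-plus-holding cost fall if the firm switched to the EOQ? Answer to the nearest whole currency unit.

Extra cost ≈ $1,677 per year

Annual demand D = 120 × 50 = 6,000.
EOQ = √(2DS/H) = √(2 × 6,000 × 413 / 0.83) ≈ 2443.58.
Cost at Q* = (D/Q*)S + (Q*/2)H = √(2DSH) ≈ $2,028.17.
Cost at Q = 8,200: (6,000/8,200)×413 + (8,200/2)×0.83 = $302.20 + $3,403.00 = $3,705.20.
Excess = $3,705.20 − $2,028.17 = $1,677.02.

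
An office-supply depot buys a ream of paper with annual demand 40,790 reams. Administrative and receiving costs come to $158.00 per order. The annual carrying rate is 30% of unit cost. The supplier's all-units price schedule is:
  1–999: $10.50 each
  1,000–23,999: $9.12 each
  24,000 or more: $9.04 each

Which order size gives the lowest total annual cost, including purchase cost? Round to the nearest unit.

Q* ≈ 2,171 reams

Holding cost per unit per year at price C is H = 0.30·C.
Candidates are each tier's EOQ (if it falls in that tier) and each price-break quantity.
Tier 1 ($10.50): EOQ = 2022.9 exceeds tier's upper bound 999, so this tier is dominated.
EOQ at $9.12 = 2170.5 (feasible in tier 2): TC = 40,790×$9.12 + (40,790/2170.5)×158 + (2170.5/2)×0.30×$9.12 = $377,943.32.
EOQ at $9.04 = 2180.1 < 24000, so use break Q=24000: TC = 40,790×$9.04 + (40,790/24000.0)×158 + (24000.0/2)×0.30×$9.04 = $401,554.13.
Lowest total cost is $377,943.32 at Q = 2170.5.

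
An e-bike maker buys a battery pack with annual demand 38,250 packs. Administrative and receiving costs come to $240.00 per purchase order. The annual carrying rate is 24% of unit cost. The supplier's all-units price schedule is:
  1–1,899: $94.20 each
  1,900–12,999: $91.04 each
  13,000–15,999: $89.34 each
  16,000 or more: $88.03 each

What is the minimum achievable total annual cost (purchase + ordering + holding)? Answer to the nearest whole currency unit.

TC* ≈ $3,507,869

Holding cost per unit per year at price C is H = 0.24·C.
Candidates are each tier's EOQ (if it falls in that tier) and each price-break quantity.
EOQ at $94.20 = 901.2 (feasible in tier 1): TC = 38,250×$94.20 + (38,250/901.2)×240 + (901.2/2)×0.24×$94.20 = $3,623,523.58.
EOQ at $91.04 = 916.7 < 1900, so use break Q=1900: TC = 38,250×$91.04 + (38,250/1900.0)×240 + (1900.0/2)×0.24×$91.04 = $3,507,868.70.
EOQ at $89.34 = 925.4 < 13000, so use break Q=13000: TC = 38,250×$89.34 + (38,250/13000.0)×240 + (13000.0/2)×0.24×$89.34 = $3,557,331.55.
EOQ at $88.03 = 932.2 < 16000, so use break Q=16000: TC = 38,250×$88.03 + (38,250/16000.0)×240 + (16000.0/2)×0.24×$88.03 = $3,536,738.85.
Lowest total cost among the candidates is at Q = 1900.0.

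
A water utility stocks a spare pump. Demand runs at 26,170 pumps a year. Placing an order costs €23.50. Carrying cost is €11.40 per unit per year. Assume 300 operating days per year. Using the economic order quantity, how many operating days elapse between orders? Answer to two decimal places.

Q* = √(2DS/H) = √(2 × 26,170 × 23.5 / 11.4) ≈ 328.47.
Cycle time = Q*/D × 300 = 328.47 / 26,170 × 300 ≈ 3.765 days.

T ≈ 3.77 days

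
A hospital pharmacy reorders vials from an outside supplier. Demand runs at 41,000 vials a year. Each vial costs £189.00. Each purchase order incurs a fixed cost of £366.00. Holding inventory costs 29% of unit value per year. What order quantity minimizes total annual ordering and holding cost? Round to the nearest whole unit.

Holding cost H = 0.29 × £189.00 = £54.8100 per unit per year.
EOQ = √(2DS / H) = √(2 × 41,000 × 366 / 54.81).
= √(30,012,000 / 54.81) = √547,564.3131 ≈ 739.976.

Q* ≈ 740 vials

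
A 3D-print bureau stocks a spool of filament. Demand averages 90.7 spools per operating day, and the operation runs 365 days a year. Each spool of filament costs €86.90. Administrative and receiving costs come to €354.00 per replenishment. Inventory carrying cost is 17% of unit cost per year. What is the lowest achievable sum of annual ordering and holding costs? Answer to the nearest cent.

TC* ≈ €18,608.06

Annual demand D = 90.7 × 365 = 33,105.5.
Holding cost H = 0.17 × €86.90 = €14.7730 per unit per year.
Q* = √(2DS/H) = √(2 × 33,105.5 × 354 / 14.773) ≈ 1259.60.
At the optimum the two cost components are equal, so total cost = 2·(Q*/2)H = Q*·H.
Minimum total = √(2DSH) = √(2 × 33,105.5 × 354 × 14.773) ≈ 18608.058.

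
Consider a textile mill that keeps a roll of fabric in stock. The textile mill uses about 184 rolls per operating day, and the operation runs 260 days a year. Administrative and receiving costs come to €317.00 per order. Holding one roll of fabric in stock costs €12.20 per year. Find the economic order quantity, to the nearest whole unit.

Annual demand D = 184 × 260 = 47,840.
EOQ = √(2DS / H) = √(2 × 47,840 × 317 / 12.2).
= √(30,330,560 / 12.2) = √2,486,111.4754 ≈ 1576.741.

Q* ≈ 1,577 rolls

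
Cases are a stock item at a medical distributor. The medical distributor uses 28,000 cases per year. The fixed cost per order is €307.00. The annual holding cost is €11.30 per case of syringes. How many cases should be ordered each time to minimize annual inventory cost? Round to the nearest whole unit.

EOQ = √(2DS / H) = √(2 × 28,000 × 307 / 11.3).
= √(17,192,000 / 11.3) = √1,521,415.9292 ≈ 1233.457.

Q* ≈ 1,233 cases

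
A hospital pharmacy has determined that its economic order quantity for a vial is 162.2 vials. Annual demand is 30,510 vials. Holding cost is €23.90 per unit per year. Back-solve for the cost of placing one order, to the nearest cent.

Squaring Q* = √(2DS/H) gives Q*² = 2DS/H.
From Q* = √(2DS/H): S = Q*²H / (2D) = 162.2² × 23.9 / (2 × 30,510) = 10.3045.

S ≈ €10.30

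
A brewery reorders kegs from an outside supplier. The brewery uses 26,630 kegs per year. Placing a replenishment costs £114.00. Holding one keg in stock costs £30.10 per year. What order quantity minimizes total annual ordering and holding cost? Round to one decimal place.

EOQ = √(2DS / H) = √(2 × 26,630 × 114 / 30.1).
= √(6,071,640 / 30.1) = √201,715.6146 ≈ 449.128.

Q* ≈ 449.1 kegs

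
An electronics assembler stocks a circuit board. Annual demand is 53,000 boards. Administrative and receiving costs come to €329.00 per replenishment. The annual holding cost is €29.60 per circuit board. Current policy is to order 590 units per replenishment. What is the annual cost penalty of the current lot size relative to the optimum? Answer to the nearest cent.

EOQ = √(2DS/H) = √(2 × 53,000 × 329 / 29.6) ≈ 1085.44.
Cost at Q* = (D/Q*)S + (Q*/2)H = √(2DSH) ≈ €32,128.97.
Cost at Q = 590: (53,000/590)×329 + (590/2)×29.6 = €29,554.24 + €8,732.00 = €38,286.24.
Excess = €38,286.24 − €32,128.97 = €6,157.27.

Extra cost ≈ €6,157.27 per year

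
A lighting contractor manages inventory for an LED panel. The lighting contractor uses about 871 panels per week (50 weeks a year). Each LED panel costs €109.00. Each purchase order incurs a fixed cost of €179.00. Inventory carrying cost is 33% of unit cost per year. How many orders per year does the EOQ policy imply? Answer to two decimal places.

N ≈ 66.15 orders per year

Annual demand D = 871 × 50 = 43,550.
Holding cost H = 0.33 × €109.00 = €35.9700 per unit per year.
Q* = √(2DS/H) = √(2 × 43,550 × 179 / 35.97) ≈ 658.36.
Orders per year = D / Q* = 43,550 / 658.36 ≈ 66.149.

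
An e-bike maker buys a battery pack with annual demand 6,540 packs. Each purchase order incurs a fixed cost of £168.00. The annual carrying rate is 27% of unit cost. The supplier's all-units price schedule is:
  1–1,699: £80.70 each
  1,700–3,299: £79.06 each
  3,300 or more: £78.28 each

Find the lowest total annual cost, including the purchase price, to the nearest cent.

Holding cost per unit per year at price C is H = 0.27·C.
Candidates are each tier's EOQ (if it falls in that tier) and each price-break quantity.
EOQ at £80.70 = 317.6 (feasible in tier 1): TC = 6,540×£80.70 + (6,540/317.6)×168 + (317.6/2)×0.27×£80.70 = £534,697.54.
EOQ at £79.06 = 320.8 < 1700, so use break Q=1700: TC = 6,540×£79.06 + (6,540/1700.0)×168 + (1700.0/2)×0.27×£79.06 = £535,842.98.
EOQ at £78.28 = 322.4 < 3300, so use break Q=3300: TC = 6,540×£78.28 + (6,540/3300.0)×168 + (3300.0/2)×0.27×£78.28 = £547,157.89.
Lowest total cost among the candidates is at Q = 317.6.

TC* ≈ £534,697.54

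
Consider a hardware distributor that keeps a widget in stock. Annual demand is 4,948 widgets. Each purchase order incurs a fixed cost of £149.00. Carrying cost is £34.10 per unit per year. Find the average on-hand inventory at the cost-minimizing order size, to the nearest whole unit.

EOQ = √(2DS/H) = √(2 × 4,948 × 149 / 34.1) ≈ 207.94.
Average inventory = Q*/2 ≈ 207.94 / 2 = 103.972.

Average inventory ≈ 104 widgets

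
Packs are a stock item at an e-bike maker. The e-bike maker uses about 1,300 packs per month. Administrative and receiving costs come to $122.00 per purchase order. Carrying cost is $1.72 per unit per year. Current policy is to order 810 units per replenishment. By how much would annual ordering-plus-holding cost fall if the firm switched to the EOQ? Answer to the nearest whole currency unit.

Annual demand D = 1,300 × 12 = 15,600.
EOQ = √(2DS/H) = √(2 × 15,600 × 122 / 1.72) ≈ 1487.62.
Cost at Q* = (D/Q*)S + (Q*/2)H = √(2DSH) ≈ $2,558.71.
Cost at Q = 810: (15,600/810)×122 + (810/2)×1.72 = $2,349.63 + $696.60 = $3,046.23.
Excess = $3,046.23 − $2,558.71 = $487.52.

Extra cost ≈ $488 per year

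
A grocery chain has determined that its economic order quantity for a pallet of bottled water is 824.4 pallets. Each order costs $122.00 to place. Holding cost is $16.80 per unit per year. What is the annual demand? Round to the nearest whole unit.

D ≈ 46,795 pallets per year

Squaring Q* = √(2DS/H) gives Q*² = 2DS/H.
From Q* = √(2DS/H): D = Q*²H / (2S) = 824.4² × 16.8 / (2 × 122) = 46794.566.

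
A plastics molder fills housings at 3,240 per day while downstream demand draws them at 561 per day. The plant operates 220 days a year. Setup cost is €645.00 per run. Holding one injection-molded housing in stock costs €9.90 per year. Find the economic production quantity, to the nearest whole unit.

Q* ≈ 4,410 housings

Annual demand D = 561 × 220 = 123,420.
Production build-up factor (1 − d/p) = 1 − 561/3,240 = 0.8269.
Q* = √(2DS / (H(1 − d/p))) = √(2 × 123,420 × 645 / (9.9 × 0.8269)).
= √(159,211,800 / 8.1858) ≈ 4410.179.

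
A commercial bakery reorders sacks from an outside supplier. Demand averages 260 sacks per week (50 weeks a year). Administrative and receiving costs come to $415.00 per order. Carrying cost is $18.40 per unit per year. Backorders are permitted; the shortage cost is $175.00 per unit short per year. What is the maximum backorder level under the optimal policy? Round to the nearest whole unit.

Annual demand D = 260 × 50 = 13,000.
With planned backorders, Q* = √(2DS/H) · √((H+B)/B).
√(2DS/H) = √(2 × 13,000 × 415 / 18.4) = 765.776.
√((H+B)/B) = √((18.4+175)/175) = 1.0513.
Q* ≈ 805.028.
S* = Q* · H/(H+B) = 805.028 × 18.4/193.4 ≈ 76.590.

S* ≈ 77 sacks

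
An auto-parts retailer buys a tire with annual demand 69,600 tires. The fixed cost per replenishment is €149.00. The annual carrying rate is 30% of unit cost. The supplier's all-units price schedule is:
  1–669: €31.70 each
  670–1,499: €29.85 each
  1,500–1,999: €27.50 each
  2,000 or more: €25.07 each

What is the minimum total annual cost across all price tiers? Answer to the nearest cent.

Holding cost per unit per year at price C is H = 0.30·C.
Evaluate total cost at each tier's feasible EOQ or, if the EOQ is below the tier, at the tier's minimum quantity.
Tier 1 (€31.70): EOQ = 1476.8 exceeds tier's upper bound 669, so this tier is dominated.
Tier 2 (€29.85): EOQ = 1521.9 exceeds tier's upper bound 1499, so this tier is dominated.
EOQ at €27.50 = 1585.6 (feasible in tier 3): TC = 69,600×€27.50 + (69,600/1585.6)×149 + (1585.6/2)×0.30×€27.50 = €1,927,080.96.
EOQ at €25.07 = 1660.6 < 2000, so use break Q=2000: TC = 69,600×€25.07 + (69,600/2000.0)×149 + (2000.0/2)×0.30×€25.07 = €1,757,578.20.
Lowest total cost among the candidates is at Q = 2000.0.

TC* ≈ €1,757,578.20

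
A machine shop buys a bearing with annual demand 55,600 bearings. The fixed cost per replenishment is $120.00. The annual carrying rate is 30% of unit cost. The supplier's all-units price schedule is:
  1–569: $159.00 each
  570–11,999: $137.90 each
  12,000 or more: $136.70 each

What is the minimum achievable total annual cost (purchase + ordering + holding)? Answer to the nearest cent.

TC* ≈ $7,690,735.71

Holding cost per unit per year at price C is H = 0.30·C.
Evaluate total cost at each tier's feasible EOQ or, if the EOQ is below the tier, at the tier's minimum quantity.
EOQ at $159.00 = 528.9 (feasible in tier 1): TC = 55,600×$159.00 + (55,600/528.9)×120 + (528.9/2)×0.30×$159.00 = $8,865,629.13.
EOQ at $137.90 = 567.9 < 570, so use break Q=570: TC = 55,600×$137.90 + (55,600/570.0)×120 + (570.0/2)×0.30×$137.90 = $7,690,735.71.
EOQ at $136.70 = 570.4 < 12000, so use break Q=12000: TC = 55,600×$136.70 + (55,600/12000.0)×120 + (12000.0/2)×0.30×$136.70 = $7,847,136.00.
Lowest total cost among the candidates is at Q = 570.0.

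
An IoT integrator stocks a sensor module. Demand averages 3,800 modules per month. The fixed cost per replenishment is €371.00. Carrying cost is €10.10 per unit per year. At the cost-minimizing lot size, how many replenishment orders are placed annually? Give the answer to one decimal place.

N ≈ 24.9 orders per year

Annual demand D = 3,800 × 12 = 45,600.
The optimal lot size = √(2DS/H) = √(2 × 45,600 × 371 / 10.1) ≈ 1830.31.
Orders per year = D / Q* = 45,600 / 1830.31 ≈ 24.914.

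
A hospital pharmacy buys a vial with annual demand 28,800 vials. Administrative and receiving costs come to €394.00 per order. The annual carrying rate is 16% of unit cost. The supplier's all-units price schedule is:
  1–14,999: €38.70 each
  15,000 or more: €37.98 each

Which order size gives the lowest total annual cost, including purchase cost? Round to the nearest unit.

Holding cost per unit per year at price C is H = 0.16·C.
Candidates are each tier's EOQ (if it falls in that tier) and each price-break quantity.
EOQ at €38.70 = 1914.4 (feasible in tier 1): TC = 28,800×€38.70 + (28,800/1914.4)×394 + (1914.4/2)×0.16×€38.70 = €1,126,414.27.
EOQ at €37.98 = 1932.5 < 15000, so use break Q=15000: TC = 28,800×€37.98 + (28,800/15000.0)×394 + (15000.0/2)×0.16×€37.98 = €1,140,156.48.
Lowest total cost is €1,126,414.27 at Q = 1914.4.

Q* ≈ 1,914 vials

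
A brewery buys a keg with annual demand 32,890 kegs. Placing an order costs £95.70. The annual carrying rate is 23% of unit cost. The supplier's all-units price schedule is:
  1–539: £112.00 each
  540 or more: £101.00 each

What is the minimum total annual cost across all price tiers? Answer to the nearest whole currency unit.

TC* ≈ £3,333,991

Holding cost per unit per year at price C is H = 0.23·C.
For each price level, check whether its EOQ is feasible; otherwise the best quantity at that price is the breakpoint.
EOQ at £112.00 = 494.3 (feasible in tier 1): TC = 32,890×£112.00 + (32,890/494.3)×95.7 + (494.3/2)×0.23×£112.00 = £3,696,414.32.
EOQ at £101.00 = 520.6 < 540, so use break Q=540: TC = 32,890×£101.00 + (32,890/540.0)×95.7 + (540.0/2)×0.23×£101.00 = £3,333,990.94.
Lowest total cost among the candidates is at Q = 540.0.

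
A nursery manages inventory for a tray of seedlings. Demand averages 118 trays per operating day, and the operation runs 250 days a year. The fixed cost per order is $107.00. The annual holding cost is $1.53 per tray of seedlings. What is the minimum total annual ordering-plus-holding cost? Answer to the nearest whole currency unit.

TC* ≈ $3,108

Annual demand D = 118 × 250 = 29,500.
The optimal lot size = √(2DS/H) = √(2 × 29,500 × 107 / 1.53) ≈ 2031.29.
At the optimum the two cost components are equal, so total cost = 2·(Q*/2)H = Q*·H.
Minimum total = √(2DSH) = √(2 × 29,500 × 107 × 1.53) ≈ 3107.875.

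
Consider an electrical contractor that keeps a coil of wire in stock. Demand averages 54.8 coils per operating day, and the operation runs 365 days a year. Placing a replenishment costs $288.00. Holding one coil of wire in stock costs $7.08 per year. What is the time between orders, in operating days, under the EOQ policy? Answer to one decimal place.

T ≈ 23.3 days

Annual demand D = 54.8 × 365 = 20,002.
Q* = √(2DS/H) = √(2 × 20,002 × 288 / 7.08) ≈ 1275.65.
Cycle time = Q*/D × 365 = 1275.65 / 20,002 × 365 ≈ 23.278 days.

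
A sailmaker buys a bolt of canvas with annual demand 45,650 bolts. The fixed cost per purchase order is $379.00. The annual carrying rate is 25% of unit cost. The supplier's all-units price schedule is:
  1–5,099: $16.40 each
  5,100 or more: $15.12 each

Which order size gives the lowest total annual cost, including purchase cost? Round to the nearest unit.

Holding cost per unit per year at price C is H = 0.25·C.
Evaluate total cost at each tier's feasible EOQ or, if the EOQ is below the tier, at the tier's minimum quantity.
EOQ at $16.40 = 2905.1 (feasible in tier 1): TC = 45,650×$16.40 + (45,650/2905.1)×379 + (2905.1/2)×0.25×$16.40 = $760,570.96.
EOQ at $15.12 = 3025.6 < 5100, so use break Q=5100: TC = 45,650×$15.12 + (45,650/5100.0)×379 + (5100.0/2)×0.25×$15.12 = $703,259.42.
Lowest total cost is $703,259.42 at Q = 5100.0.

Q* ≈ 5,100 bolts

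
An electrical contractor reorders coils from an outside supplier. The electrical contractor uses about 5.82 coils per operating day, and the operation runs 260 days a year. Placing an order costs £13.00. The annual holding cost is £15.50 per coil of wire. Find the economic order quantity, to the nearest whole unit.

Annual demand D = 5.82 × 260 = 1,513.2.
EOQ = √(2DS / H) = √(2 × 1,513.2 × 13 / 15.5).
= √(39,343.2 / 15.5) = √2,538.271 ≈ 50.381.

Q* ≈ 50 coils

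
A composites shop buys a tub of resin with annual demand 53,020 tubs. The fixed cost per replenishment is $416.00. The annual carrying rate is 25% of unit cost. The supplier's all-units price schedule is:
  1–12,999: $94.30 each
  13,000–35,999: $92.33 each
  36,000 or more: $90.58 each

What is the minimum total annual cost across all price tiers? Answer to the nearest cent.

TC* ≈ $5,032,034.34

Holding cost per unit per year at price C is H = 0.25·C.
For each price level, check whether its EOQ is feasible; otherwise the best quantity at that price is the breakpoint.
EOQ at $94.30 = 1367.9 (feasible in tier 1): TC = 53,020×$94.30 + (53,020/1367.9)×416 + (1367.9/2)×0.25×$94.30 = $5,032,034.34.
EOQ at $92.33 = 1382.4 < 13000, so use break Q=13000: TC = 53,020×$92.33 + (53,020/13000.0)×416 + (13000.0/2)×0.25×$92.33 = $5,047,069.49.
EOQ at $90.58 = 1395.7 < 36000, so use break Q=36000: TC = 53,020×$90.58 + (53,020/36000.0)×416 + (36000.0/2)×0.25×$90.58 = $5,210,774.28.
Lowest total cost among the candidates is at Q = 1367.9.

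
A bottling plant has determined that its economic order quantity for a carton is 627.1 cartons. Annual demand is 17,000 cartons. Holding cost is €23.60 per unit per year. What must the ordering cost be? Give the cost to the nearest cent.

The basic EOQ model gives Q* = √(2DS/H); rearrange for the unknown.
From Q* = √(2DS/H): S = Q*²H / (2D) = 627.1² × 23.6 / (2 × 17,000) = 272.9648.

S ≈ €272.96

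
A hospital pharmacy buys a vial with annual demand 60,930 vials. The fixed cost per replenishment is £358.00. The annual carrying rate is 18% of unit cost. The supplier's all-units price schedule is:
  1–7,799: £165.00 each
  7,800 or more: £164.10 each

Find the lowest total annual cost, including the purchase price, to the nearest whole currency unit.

Holding cost per unit per year at price C is H = 0.18·C.
Candidates are each tier's EOQ (if it falls in that tier) and each price-break quantity.
EOQ at £165.00 = 1212.0 (feasible in tier 1): TC = 60,930×£165.00 + (60,930/1212.0)×358 + (1212.0/2)×0.18×£165.00 = £10,089,445.68.
EOQ at £164.10 = 1215.3 < 7800, so use break Q=7800: TC = 60,930×£164.10 + (60,930/7800.0)×358 + (7800.0/2)×0.18×£164.10 = £10,116,607.73.
Lowest total cost among the candidates is at Q = 1212.0.

TC* ≈ £10,089,446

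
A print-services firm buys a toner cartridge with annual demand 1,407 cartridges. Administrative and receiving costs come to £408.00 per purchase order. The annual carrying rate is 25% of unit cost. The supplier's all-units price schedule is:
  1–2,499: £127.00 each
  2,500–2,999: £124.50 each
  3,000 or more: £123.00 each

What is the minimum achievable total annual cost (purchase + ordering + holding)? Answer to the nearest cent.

Holding cost per unit per year at price C is H = 0.25·C.
Candidates are each tier's EOQ (if it falls in that tier) and each price-break quantity.
EOQ at £127.00 = 190.2 (feasible in tier 1): TC = 1,407×£127.00 + (1,407/190.2)×408 + (190.2/2)×0.25×£127.00 = £184,726.60.
EOQ at £124.50 = 192.1 < 2500, so use break Q=2500: TC = 1,407×£124.50 + (1,407/2500.0)×408 + (2500.0/2)×0.25×£124.50 = £214,307.37.
EOQ at £123.00 = 193.2 < 3000, so use break Q=3000: TC = 1,407×£123.00 + (1,407/3000.0)×408 + (3000.0/2)×0.25×£123.00 = £219,377.35.
Lowest total cost among the candidates is at Q = 190.2.

TC* ≈ £184,726.60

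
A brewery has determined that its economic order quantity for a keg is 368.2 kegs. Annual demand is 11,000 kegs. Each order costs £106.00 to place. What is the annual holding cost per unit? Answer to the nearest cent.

H ≈ £17.20

Squaring Q* = √(2DS/H) gives Q*² = 2DS/H.
From Q* = √(2DS/H): H = 2DS / Q*² = 2 × 11,000 × 106 / 368.2² = 17.2013.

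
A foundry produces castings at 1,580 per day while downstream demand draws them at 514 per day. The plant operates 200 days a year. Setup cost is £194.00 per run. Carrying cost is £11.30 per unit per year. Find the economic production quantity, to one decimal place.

Annual demand D = 514 × 200 = 102,800.
Production build-up factor (1 − d/p) = 1 − 514/1,580 = 0.6747.
Q* = √(2DS / (H(1 − d/p))) = √(2 × 102,800 × 194 / (11.3 × 0.6747)).
= √(39,886,400 / 7.6239) ≈ 2287.300.

Q* ≈ 2,287.3 castings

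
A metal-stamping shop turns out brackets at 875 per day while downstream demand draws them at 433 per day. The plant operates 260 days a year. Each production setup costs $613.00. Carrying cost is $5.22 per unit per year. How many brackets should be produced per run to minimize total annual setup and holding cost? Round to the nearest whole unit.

Annual demand D = 433 × 260 = 112,580.
Production build-up factor (1 − d/p) = 1 − 433/875 = 0.5051.
Q* = √(2DS / (H(1 − d/p))) = √(2 × 112,580 × 613 / (5.22 × 0.5051)).
= √(138,023,080 / 2.6368) ≈ 7234.916.

Q* ≈ 7,235 brackets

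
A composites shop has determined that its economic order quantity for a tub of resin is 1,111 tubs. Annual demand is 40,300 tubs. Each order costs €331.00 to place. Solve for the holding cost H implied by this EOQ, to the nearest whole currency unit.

The basic EOQ model gives Q* = √(2DS/H); rearrange for the unknown.
From Q* = √(2DS/H): H = 2DS / Q*² = 2 × 40,300 × 331 / 1,111² = 21.6140.

H ≈ €22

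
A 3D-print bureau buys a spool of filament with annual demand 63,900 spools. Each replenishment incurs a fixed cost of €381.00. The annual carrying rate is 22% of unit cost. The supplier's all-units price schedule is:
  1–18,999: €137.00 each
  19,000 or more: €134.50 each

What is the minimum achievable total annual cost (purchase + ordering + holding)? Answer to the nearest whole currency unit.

TC* ≈ €8,792,609

Holding cost per unit per year at price C is H = 0.22·C.
Evaluate total cost at each tier's feasible EOQ or, if the EOQ is below the tier, at the tier's minimum quantity.
EOQ at €137.00 = 1271.0 (feasible in tier 1): TC = 63,900×€137.00 + (63,900/1271.0)×381 + (1271.0/2)×0.22×€137.00 = €8,792,608.89.
EOQ at €134.50 = 1282.8 < 19000, so use break Q=19000: TC = 63,900×€134.50 + (63,900/19000.0)×381 + (19000.0/2)×0.22×€134.50 = €8,876,936.36.
Lowest total cost among the candidates is at Q = 1271.0.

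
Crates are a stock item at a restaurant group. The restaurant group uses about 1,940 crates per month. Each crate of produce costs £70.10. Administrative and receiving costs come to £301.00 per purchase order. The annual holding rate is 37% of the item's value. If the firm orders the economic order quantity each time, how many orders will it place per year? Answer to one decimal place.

Annual demand D = 1,940 × 12 = 23,280.
Holding cost H = 0.37 × £70.10 = £25.9370 per unit per year.
EOQ = √(2DS/H) = √(2 × 23,280 × 301 / 25.937) ≈ 735.07.
Orders per year = D / Q* = 23,280 / 735.07 ≈ 31.670.

N ≈ 31.7 orders per year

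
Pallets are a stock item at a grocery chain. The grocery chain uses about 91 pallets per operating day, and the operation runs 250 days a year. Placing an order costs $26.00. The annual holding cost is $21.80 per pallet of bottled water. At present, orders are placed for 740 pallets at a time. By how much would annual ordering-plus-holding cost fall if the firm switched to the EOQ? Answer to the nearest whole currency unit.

Extra cost ≈ $3,787 per year

Annual demand D = 91 × 250 = 22,750.
EOQ = √(2DS/H) = √(2 × 22,750 × 26 / 21.8) ≈ 232.95.
Cost at Q* = (D/Q*)S + (Q*/2)H = √(2DSH) ≈ $5,078.33.
Cost at Q = 740: (22,750/740)×26 + (740/2)×21.8 = $799.32 + $8,066.00 = $8,865.32.
Excess = $8,865.32 − $5,078.33 = $3,787.00.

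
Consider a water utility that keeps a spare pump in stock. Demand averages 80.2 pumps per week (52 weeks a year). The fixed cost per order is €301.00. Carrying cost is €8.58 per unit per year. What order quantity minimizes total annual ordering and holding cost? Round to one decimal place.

Annual demand D = 80.2 × 52 = 4,170.4.
EOQ = √(2DS / H) = √(2 × 4,170.4 × 301 / 8.58).
= √(2,510,580.8 / 8.58) = √292,608.4848 ≈ 540.933.

Q* ≈ 540.9 pumps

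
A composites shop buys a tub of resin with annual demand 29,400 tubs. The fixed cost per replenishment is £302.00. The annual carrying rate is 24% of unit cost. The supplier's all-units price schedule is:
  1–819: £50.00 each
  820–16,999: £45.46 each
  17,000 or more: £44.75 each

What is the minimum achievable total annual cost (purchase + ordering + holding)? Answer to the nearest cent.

TC* ≈ £1,350,443.14

Holding cost per unit per year at price C is H = 0.24·C.
Evaluate total cost at each tier's feasible EOQ or, if the EOQ is below the tier, at the tier's minimum quantity.
Tier 1 (£50.00): EOQ = 1216.5 exceeds tier's upper bound 819, so this tier is dominated.
EOQ at £45.46 = 1275.8 (feasible in tier 2): TC = 29,400×£45.46 + (29,400/1275.8)×302 + (1275.8/2)×0.24×£45.46 = £1,350,443.14.
EOQ at £44.75 = 1285.8 < 17000, so use break Q=17000: TC = 29,400×£44.75 + (29,400/17000.0)×302 + (17000.0/2)×0.24×£44.75 = £1,407,462.28.
Lowest total cost among the candidates is at Q = 1275.8.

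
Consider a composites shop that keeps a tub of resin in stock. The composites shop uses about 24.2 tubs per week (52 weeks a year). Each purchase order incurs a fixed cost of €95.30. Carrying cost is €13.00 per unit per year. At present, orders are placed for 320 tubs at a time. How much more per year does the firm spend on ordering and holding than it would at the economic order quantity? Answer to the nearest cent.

Annual demand D = 24.2 × 52 = 1,258.4.
EOQ = √(2DS/H) = √(2 × 1,258.4 × 95.3 / 13) ≈ 135.83.
Cost at Q* = (D/Q*)S + (Q*/2)H = √(2DSH) ≈ €1,765.80.
Cost at Q = 320: (1,258.4/320)×95.3 + (320/2)×13 = €374.77 + €2,080.00 = €2,454.77.
Excess = €2,454.77 − €1,765.80 = €688.96.

Extra cost ≈ €688.96 per year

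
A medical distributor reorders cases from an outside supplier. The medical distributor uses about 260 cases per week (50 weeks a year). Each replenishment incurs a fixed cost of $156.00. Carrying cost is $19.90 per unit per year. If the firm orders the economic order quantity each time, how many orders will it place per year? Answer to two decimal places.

N ≈ 28.80 orders per year

Annual demand D = 260 × 50 = 13,000.
Q* = √(2DS/H) = √(2 × 13,000 × 156 / 19.9) ≈ 451.46.
Orders per year = D / Q* = 13,000 / 451.46 ≈ 28.795.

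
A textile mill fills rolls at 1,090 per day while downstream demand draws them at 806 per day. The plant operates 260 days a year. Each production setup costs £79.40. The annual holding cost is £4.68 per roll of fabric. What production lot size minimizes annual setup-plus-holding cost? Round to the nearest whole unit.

Q* ≈ 5,224 rolls

Annual demand D = 806 × 260 = 209,560.
Production build-up factor (1 − d/p) = 1 − 806/1,090 = 0.2606.
Q* = √(2DS / (H(1 − d/p))) = √(2 × 209,560 × 79.4 / (4.68 × 0.2606)).
= √(33,278,128 / 1.2194) ≈ 5224.089.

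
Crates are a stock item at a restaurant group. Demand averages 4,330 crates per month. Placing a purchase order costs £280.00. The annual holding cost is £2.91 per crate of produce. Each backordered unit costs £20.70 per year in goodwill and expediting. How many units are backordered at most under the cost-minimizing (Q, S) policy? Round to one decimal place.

Annual demand D = 4,330 × 12 = 51,960.
With planned backorders, Q* = √(2DS/H) · √((H+B)/B).
√(2DS/H) = √(2 × 51,960 × 280 / 2.91) = 3162.147.
√((H+B)/B) = √((2.91+20.7)/20.7) = 1.0680.
Q* ≈ 3377.108.
S* = Q* · H/(H+B) = 3377.108 × 2.91/23.61 ≈ 416.238.

S* ≈ 416.2 crates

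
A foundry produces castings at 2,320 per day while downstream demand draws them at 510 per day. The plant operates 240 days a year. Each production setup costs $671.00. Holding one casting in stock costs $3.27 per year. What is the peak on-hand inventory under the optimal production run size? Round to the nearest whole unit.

Annual demand D = 510 × 240 = 122,400.
Production build-up factor (1 − d/p) = 1 − 510/2,320 = 0.7802.
Q* = √(2DS / (H(1 − d/p))) = √(2 × 122,400 × 671 / (3.27 × 0.7802)).
= √(164,260,800 / 2.5512) ≈ 8024.127.
Maximum inventory = Q*(1 − d/p) = 8024.127 × 0.7802 ≈ 6260.203.

I_max ≈ 6,260 castings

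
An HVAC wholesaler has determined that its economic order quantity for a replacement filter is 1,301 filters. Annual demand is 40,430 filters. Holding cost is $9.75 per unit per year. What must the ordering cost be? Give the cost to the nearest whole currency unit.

S ≈ $204

Invert the EOQ relation Q*² = 2DS/H.
From Q* = √(2DS/H): S = Q*²H / (2D) = 1,301² × 9.75 / (2 × 40,430) = 204.0918.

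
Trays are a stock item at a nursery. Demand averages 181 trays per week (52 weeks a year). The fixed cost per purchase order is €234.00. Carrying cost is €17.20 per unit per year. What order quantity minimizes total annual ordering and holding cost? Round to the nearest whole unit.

Annual demand D = 181 × 52 = 9,412.
EOQ = √(2DS / H) = √(2 × 9,412 × 234 / 17.2).
= √(4,404,816 / 17.2) = √256,093.9535 ≈ 506.057.

Q* ≈ 506 trays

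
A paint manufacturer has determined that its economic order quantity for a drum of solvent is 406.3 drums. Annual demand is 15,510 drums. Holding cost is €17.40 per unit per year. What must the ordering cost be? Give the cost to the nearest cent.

Invert the EOQ relation Q*² = 2DS/H.
From Q* = √(2DS/H): S = Q*²H / (2D) = 406.3² × 17.4 / (2 × 15,510) = 92.5979.

S ≈ €92.60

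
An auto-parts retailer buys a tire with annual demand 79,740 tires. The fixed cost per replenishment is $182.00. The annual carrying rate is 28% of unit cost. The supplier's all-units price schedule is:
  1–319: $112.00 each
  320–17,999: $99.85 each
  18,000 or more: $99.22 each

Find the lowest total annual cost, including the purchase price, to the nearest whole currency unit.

TC* ≈ $7,990,526

Holding cost per unit per year at price C is H = 0.28·C.
Candidates are each tier's EOQ (if it falls in that tier) and each price-break quantity.
Tier 1 ($112.00): EOQ = 962.1 exceeds tier's upper bound 319, so this tier is dominated.
EOQ at $99.85 = 1018.9 (feasible in tier 2): TC = 79,740×$99.85 + (79,740/1018.9)×182 + (1018.9/2)×0.28×$99.85 = $7,990,525.68.
EOQ at $99.22 = 1022.1 < 18000, so use break Q=18000: TC = 79,740×$99.22 + (79,740/18000.0)×182 + (18000.0/2)×0.28×$99.22 = $8,162,643.46.
Lowest total cost among the candidates is at Q = 1018.9.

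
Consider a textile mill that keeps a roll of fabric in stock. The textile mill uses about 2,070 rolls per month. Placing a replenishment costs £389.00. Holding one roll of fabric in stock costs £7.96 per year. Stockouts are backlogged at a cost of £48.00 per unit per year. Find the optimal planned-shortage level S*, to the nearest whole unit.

Annual demand D = 2,070 × 12 = 24,840.
With planned backorders, Q* = √(2DS/H) · √((H+B)/B).
√(2DS/H) = √(2 × 24,840 × 389 / 7.96) = 1558.149.
√((H+B)/B) = √((7.96+48)/48) = 1.0797.
Q* ≈ 1682.392.
S* = Q* · H/(H+B) = 1682.392 × 7.96/55.96 ≈ 239.311.

S* ≈ 239 rolls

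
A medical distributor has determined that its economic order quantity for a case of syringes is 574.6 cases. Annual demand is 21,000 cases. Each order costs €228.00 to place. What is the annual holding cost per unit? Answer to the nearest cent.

H ≈ €29.00

The basic EOQ model gives Q* = √(2DS/H); rearrange for the unknown.
From Q* = √(2DS/H): H = 2DS / Q*² = 2 × 21,000 × 228 / 574.6² = 29.0037.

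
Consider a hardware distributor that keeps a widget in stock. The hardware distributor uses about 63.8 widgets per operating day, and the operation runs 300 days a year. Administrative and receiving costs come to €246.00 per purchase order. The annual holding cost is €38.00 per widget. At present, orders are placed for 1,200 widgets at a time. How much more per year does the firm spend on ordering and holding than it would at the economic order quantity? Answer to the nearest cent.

Annual demand D = 63.8 × 300 = 19,140.
EOQ = √(2DS/H) = √(2 × 19,140 × 246 / 38) ≈ 497.81.
Cost at Q* = (D/Q*)S + (Q*/2)H = √(2DSH) ≈ €18,916.70.
Cost at Q = 1,200: (19,140/1,200)×246 + (1,200/2)×38 = €3,923.70 + €22,800.00 = €26,723.70.
Excess = €26,723.70 − €18,916.70 = €7,807.00.

Extra cost ≈ €7,807.00 per year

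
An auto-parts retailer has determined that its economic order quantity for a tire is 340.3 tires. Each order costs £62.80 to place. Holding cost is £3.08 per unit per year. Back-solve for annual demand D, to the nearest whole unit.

D ≈ 2,840 tires per year

Invert the EOQ relation Q*² = 2DS/H.
From Q* = √(2DS/H): D = Q*²H / (2S) = 340.3² × 3.08 / (2 × 62.8) = 2839.782.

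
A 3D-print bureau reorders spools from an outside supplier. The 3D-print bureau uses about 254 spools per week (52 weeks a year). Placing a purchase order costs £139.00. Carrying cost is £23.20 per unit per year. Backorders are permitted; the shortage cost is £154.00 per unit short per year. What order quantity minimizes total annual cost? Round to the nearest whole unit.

Q* ≈ 427 spools

Annual demand D = 254 × 52 = 13,208.
With planned backorders, Q* = √(2DS/H) · √((H+B)/B).
√(2DS/H) = √(2 × 13,208 × 139 / 23.2) = 397.829.
√((H+B)/B) = √((23.2+154)/154) = 1.0727.
Q* ≈ 426.745.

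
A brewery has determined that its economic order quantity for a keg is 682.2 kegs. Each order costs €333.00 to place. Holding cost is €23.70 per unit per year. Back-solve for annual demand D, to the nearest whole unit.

D ≈ 16,561 kegs per year

Squaring Q* = √(2DS/H) gives Q*² = 2DS/H.
From Q* = √(2DS/H): D = Q*²H / (2S) = 682.2² × 23.7 / (2 × 333) = 16561.419.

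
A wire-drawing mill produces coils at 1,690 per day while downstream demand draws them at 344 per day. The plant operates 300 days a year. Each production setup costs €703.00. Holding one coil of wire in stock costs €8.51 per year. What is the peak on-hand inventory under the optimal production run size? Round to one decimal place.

I_max ≈ 3,685.1 coils

Annual demand D = 344 × 300 = 103,200.
Production build-up factor (1 − d/p) = 1 − 344/1,690 = 0.7964.
Q* = √(2DS / (H(1 − d/p))) = √(2 × 103,200 × 703 / (8.51 × 0.7964)).
= √(145,099,200 / 6.7778) ≈ 4626.883.
Maximum inventory = Q*(1 − d/p) = 4626.883 × 0.7964 ≈ 3685.080.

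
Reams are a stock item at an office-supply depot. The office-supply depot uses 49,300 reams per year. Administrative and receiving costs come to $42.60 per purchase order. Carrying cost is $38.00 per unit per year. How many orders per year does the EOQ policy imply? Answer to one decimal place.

Q* = √(2DS/H) = √(2 × 49,300 × 42.6 / 38) ≈ 332.47.
Orders per year = D / Q* = 49,300 / 332.47 ≈ 148.284.

N ≈ 148.3 orders per year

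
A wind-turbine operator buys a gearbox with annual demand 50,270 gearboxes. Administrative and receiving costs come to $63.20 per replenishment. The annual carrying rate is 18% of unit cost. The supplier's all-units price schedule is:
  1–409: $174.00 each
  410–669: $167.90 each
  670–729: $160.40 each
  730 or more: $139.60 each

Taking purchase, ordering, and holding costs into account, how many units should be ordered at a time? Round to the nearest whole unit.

Q* ≈ 730 gearboxes

Holding cost per unit per year at price C is H = 0.18·C.
Candidates are each tier's EOQ (if it falls in that tier) and each price-break quantity.
Tier 1 ($174.00): EOQ = 450.4 exceeds tier's upper bound 409, so this tier is dominated.
EOQ at $167.90 = 458.5 (feasible in tier 2): TC = 50,270×$167.90 + (50,270/458.5)×63.2 + (458.5/2)×0.18×$167.90 = $8,454,190.65.
EOQ at $160.40 = 469.1 < 670, so use break Q=670: TC = 50,270×$160.40 + (50,270/670.0)×63.2 + (670.0/2)×0.18×$160.40 = $8,077,722.01.
EOQ at $139.60 = 502.9 < 730, so use break Q=730: TC = 50,270×$139.60 + (50,270/730.0)×63.2 + (730.0/2)×0.18×$139.60 = $7,031,215.86.
Lowest total cost is $7,031,215.86 at Q = 730.0.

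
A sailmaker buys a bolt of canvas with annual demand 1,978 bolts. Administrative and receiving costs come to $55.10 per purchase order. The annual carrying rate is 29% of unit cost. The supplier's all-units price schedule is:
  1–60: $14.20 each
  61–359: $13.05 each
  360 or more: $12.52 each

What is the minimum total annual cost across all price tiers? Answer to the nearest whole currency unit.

TC* ≈ $25,721

Holding cost per unit per year at price C is H = 0.29·C.
Evaluate total cost at each tier's feasible EOQ or, if the EOQ is below the tier, at the tier's minimum quantity.
Tier 1 ($14.20): EOQ = 230.1 exceeds tier's upper bound 60, so this tier is dominated.
EOQ at $13.05 = 240.0 (feasible in tier 2): TC = 1,978×$13.05 + (1,978/240.0)×55.1 + (240.0/2)×0.29×$13.05 = $26,721.16.
EOQ at $12.52 = 245.0 < 360, so use break Q=360: TC = 1,978×$12.52 + (1,978/360.0)×55.1 + (360.0/2)×0.29×$12.52 = $25,720.85.
Lowest total cost among the candidates is at Q = 360.0.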